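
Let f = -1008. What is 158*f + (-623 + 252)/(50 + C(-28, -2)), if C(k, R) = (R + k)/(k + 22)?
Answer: -8759891/55 ≈ -1.5927e+5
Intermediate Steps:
C(k, R) = (R + k)/(22 + k)
158*f + (-623 + 252)/(50 + C(-28, -2)) = 158*(-1008) + (-623 + 252)/(50 + (-2 - 28)/(22 - 28)) = -159264 - 371/(50 - 30/(-6)) = -159264 - 371/(50 - ⅙*(-30)) = -159264 - 371/(50 + 5) = -159264 - 371/55 = -8759891/55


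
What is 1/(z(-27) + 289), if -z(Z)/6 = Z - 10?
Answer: 1/511 ≈ 0.0019569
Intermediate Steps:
z(Z) = 60 - 6*Z (z(Z) = -6*(Z - 10) = -6*(-10 + Z) = 60 - 6*Z)
1/(z(-27) + 289) = 1/((60 - 6*(-27)) + 289) = 1/((60 + 162) + 289) = 1/(222 + 289) = 1/511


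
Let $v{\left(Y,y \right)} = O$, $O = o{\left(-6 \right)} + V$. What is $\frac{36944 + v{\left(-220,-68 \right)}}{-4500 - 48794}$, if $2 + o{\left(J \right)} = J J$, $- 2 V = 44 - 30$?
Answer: $- \frac{36971}{53294} \approx -0.69372$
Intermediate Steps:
$V = -7$ ($V = - \frac{44 - 30}{2} = \left(- \frac{1}{2}\right) 14 = -7$)
$o{\left(J \right)} = -2 + J^{2}$ ($o{\left(J \right)} = -2 + J J = -2 + J^{2}$)
$O = 27$ ($O = \left(-2 + \left(-6\right)^{2}\right) - 7 = \left(-2 + 36\right) - 7 = 34 - 7 = 27$)
$v{\left(Y,y \right)} = 27$
$\frac{36944 + v{\left(-220,-68 \right)}}{-4500 - 48794} = \frac{36944 + 27}{-4500 - 48794} = \frac{36971}{-53294} = 36971 \left(- \frac{1}{53294}\right) = - \frac{36971}{53294}$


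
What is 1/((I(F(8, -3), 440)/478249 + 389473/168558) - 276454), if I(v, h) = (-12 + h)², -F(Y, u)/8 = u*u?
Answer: -80612694942/22285484825294219 ≈ -3.6173e-6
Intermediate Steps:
F(Y, u) = -8*u² (F(Y, u) = -8*u*u = -8*u²)
1/((I(F(8, -3), 440)/478249 + 389473/168558) - 276454) = 1/(((-12 + 440)²/478249 + 389473/168558) - 276454) = 1/((428²*(1/478249) + 389473*(1/168558)) - 276454) = 1/((183184*(1/478249) + 389473/168558) - 276454) = 1/((183184/478249 + 389473/168558) - 276454) = 1/(217142201449/80612694942 - 276454) = 1/(-22285484825294219/80612694942) = -80612694942/22285484825294219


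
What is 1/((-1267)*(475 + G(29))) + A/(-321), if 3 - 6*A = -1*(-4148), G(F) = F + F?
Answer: 2799162169/1300648986 ≈ 2.1521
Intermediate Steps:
G(F) = 2*F
A = -4145/6 (A = ½ - (-1)*(-4148)/6 = ½ - ⅙*4148 = ½ - 2074/3 = -4145/6 ≈ -690.83)
1/((-1267)*(475 + G(29))) + A/(-321) = 1/((-1267)*(475 + 2*29)) - 4145/6/(-321) = -1/(1267*(475 + 58)) - 4145/6*(-1/321) = -1/1267/533 + 4145/1926 = -1/1267*1/533 + 4145/1926 = -1/675311 + 4145/1926 = 2799162169/1300648986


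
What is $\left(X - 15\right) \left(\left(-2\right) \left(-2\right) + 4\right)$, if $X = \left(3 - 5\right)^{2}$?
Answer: $-88$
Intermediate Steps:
$X = 4$ ($X = \left(3 - 5\right)^{2} = \left(-2\right)^{2} = 4$)
$\left(X - 15\right) \left(\left(-2\right) \left(-2\right) + 4\right) = \left(4 - 15\right) \left(\left(-2\right) \left(-2\right) + 4\right) = \left(4 - 15\right) \left(4 + 4\right) = \left(-11\right) 8 = -88$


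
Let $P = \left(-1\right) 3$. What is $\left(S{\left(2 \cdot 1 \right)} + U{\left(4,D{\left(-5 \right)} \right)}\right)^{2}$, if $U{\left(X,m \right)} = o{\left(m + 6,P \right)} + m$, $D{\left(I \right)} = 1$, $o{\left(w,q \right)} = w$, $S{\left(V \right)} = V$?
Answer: $100$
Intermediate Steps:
$P = -3$
$U{\left(X,m \right)} = 6 + 2 m$ ($U{\left(X,m \right)} = \left(m + 6\right) + m = \left(6 + m\right) + m = 6 + 2 m$)
$\left(S{\left(2 \cdot 1 \right)} + U{\left(4,D{\left(-5 \right)} \right)}\right)^{2} = \left(2 \cdot 1 + \left(6 + 2 \cdot 1\right)\right)^{2} = \left(2 + \left(6 + 2\right)\right)^{2} = \left(2 + 8\right)^{2} = 10^{2} = 100$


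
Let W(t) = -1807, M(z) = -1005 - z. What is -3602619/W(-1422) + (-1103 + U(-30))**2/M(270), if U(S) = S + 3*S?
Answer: 1890556922/2303925 ≈ 820.58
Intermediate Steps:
U(S) = 4*S
-3602619/W(-1422) + (-1103 + U(-30))**2/M(270) = -3602619/(-1807) + (-1103 + 4*(-30))**2/(-1005 - 1*270) = -3602619*(-1/1807) + (-1103 - 120)**2/(-1005 - 270) = 3602619/1807 + (-1223)**2/(-1275) = 3602619/1807 + 1495729*(-1/1275) = 3602619/1807 - 1495729/1275 = 1890556922/2303925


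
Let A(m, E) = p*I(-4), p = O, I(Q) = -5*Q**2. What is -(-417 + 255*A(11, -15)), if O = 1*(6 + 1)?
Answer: 143217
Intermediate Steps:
O = 7 (O = 1*7 = 7)
p = 7
A(m, E) = -560 (A(m, E) = 7*(-5*(-4)**2) = 7*(-5*16) = 7*(-80) = -560)
-(-417 + 255*A(11, -15)) = -(-417 + 255*(-560)) = -(-417 - 142800) = -1*(-143217) = 143217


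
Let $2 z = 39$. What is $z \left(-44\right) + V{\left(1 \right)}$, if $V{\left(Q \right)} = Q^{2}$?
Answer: $-857$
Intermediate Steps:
$z = \frac{39}{2}$ ($z = \frac{1}{2} \cdot 39 = \frac{39}{2} \approx 19.5$)
$z \left(-44\right) + V{\left(1 \right)} = \frac{39}{2} \left(-44\right) + 1^{2} = -858 + 1 = -857$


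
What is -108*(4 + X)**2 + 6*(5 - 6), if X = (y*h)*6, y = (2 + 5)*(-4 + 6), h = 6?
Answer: -27870918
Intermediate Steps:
y = 14 (y = 7*2 = 14)
X = 504 (X = (14*6)*6 = 84*6 = 504)
-108*(4 + X)**2 + 6*(5 - 6) = -108*(4 + 504)**2 + 6*(5 - 6) = -108*508**2 + 6*(-1) = -108*258064 - 6 = -27870912 - 6 = -27870918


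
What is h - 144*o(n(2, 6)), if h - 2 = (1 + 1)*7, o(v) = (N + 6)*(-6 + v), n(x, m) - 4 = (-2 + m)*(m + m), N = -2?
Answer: -26480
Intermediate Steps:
n(x, m) = 4 + 2*m*(-2 + m) (n(x, m) = 4 + (-2 + m)*(m + m) = 4 + (-2 + m)*(2*m) = 4 + 2*m*(-2 + m))
o(v) = -24 + 4*v (o(v) = (-2 + 6)*(-6 + v) = 4*(-6 + v) = -24 + 4*v)
h = 16 (h = 2 + (1 + 1)*7 = 2 + 2*7 = 2 + 14 = 16)
h - 144*o(n(2, 6)) = 16 - 144*(-24 + 4*(4 - 4*6 + 2*6²)) = 16 - 144*(-24 + 4*(4 - 24 + 2*36)) = 16 - 144*(-24 + 4*(4 - 24 + 72)) = 16 - 144*(-24 + 4*52) = 16 - 144*(-24 + 208) = 16 - 144*184 = 16 - 26496 = -26480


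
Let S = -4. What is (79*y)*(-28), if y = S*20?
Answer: 176960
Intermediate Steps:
y = -80 (y = -4*20 = -80)
(79*y)*(-28) = (79*(-80))*(-28) = -6320*(-28) = 176960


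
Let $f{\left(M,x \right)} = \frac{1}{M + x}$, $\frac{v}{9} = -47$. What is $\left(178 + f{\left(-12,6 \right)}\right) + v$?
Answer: $- \frac{1471}{6} \approx -245.17$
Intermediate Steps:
$v = -423$ ($v = 9 \left(-47\right) = -423$)
$\left(178 + f{\left(-12,6 \right)}\right) + v = \left(178 + \frac{1}{-12 + 6}\right) - 423 = \left(178 + \frac{1}{-6}\right) - 423 = \left(178 - \frac{1}{6}\right) - 423 = \frac{1067}{6} - 423 = - \frac{1471}{6}$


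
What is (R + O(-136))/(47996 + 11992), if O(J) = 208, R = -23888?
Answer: -5920/14997 ≈ -0.39475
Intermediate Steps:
(R + O(-136))/(47996 + 11992) = (-23888 + 208)/(47996 + 11992) = -23680/59988 = -23680*1/59988 = -5920/14997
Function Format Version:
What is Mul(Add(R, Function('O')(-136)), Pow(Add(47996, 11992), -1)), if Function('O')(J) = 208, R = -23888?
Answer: Rational(-5920, 14997) ≈ -0.39475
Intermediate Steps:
Mul(Add(R, Function('O')(-136)), Pow(Add(47996, 11992), -1)) = Mul(Add(-23888, 208), Pow(Add(47996, 11992), -1)) = Mul(-23680, Pow(59988, -1)) = Mul(-23680, Rational(1, 59988)) = Rational(-5920, 14997)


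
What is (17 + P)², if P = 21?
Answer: 1444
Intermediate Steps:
(17 + P)² = (17 + 21)² = 38² = 1444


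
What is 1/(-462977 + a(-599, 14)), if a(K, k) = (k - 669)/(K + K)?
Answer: -1198/554645791 ≈ -2.1599e-6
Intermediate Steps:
a(K, k) = (-669 + k)/(2*K) (a(K, k) = (-669 + k)/((2*K)) = (-669 + k)*(1/(2*K)) = (-669 + k)/(2*K))
1/(-462977 + a(-599, 14)) = 1/(-462977 + (1/2)*(-669 + 14)/(-599)) = 1/(-462977 + (1/2)*(-1/599)*(-655)) = 1/(-462977 + 655/1198) = 1/(-554645791/1198) = -1198/554645791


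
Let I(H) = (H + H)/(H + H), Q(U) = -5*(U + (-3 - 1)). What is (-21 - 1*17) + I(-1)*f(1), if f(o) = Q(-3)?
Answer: -3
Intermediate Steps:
Q(U) = 20 - 5*U (Q(U) = -5*(U - 4) = -5*(-4 + U) = 20 - 5*U)
f(o) = 35 (f(o) = 20 - 5*(-3) = 20 + 15 = 35)
I(H) = 1 (I(H) = (2*H)/((2*H)) = (2*H)*(1/(2*H)) = 1)
(-21 - 1*17) + I(-1)*f(1) = (-21 - 1*17) + 1*35 = (-21 - 17) + 35 = -38 + 35 = -3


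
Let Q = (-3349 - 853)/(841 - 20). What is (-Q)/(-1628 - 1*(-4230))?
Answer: 2101/1068121 ≈ 0.0019670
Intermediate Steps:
Q = -4202/821 ≈ -5.1181
(-Q)/(-1628 - 1*(-4230)) = (-1*(-4202/821))/(-1628 - 1*(-4230)) = 4202/(821*(-1628 + 4230)) = (4202/821)/2602 = (4202/821)*(1/2602) = 2101/1068121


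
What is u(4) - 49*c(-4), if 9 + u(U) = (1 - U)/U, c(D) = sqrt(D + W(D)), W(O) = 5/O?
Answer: -39/4 - 49*I*sqrt(21)/2 ≈ -9.75 - 112.27*I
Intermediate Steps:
c(D) = sqrt(D + 5/D)
u(U) = -9 + (1 - U)/U
u(4) - 49*c(-4) = (-10 + 1/4) - 49*sqrt(-4 + 5/(-4)) = (-10 + 1/4) - 49*sqrt(-4 + 5*(-1/4)) = -39/4 - 49*sqrt(-4 - 5/4) = -39/4 - 49*I*sqrt(21)/2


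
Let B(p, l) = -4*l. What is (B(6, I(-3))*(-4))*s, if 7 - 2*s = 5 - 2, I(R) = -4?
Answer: -128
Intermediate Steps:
s = 2 (s = 7/2 - (5 - 2)/2 = 7/2 - 1/2*3 = 7/2 - 3/2 = 2)
(B(6, I(-3))*(-4))*s = (-4*(-4)*(-4))*2 = (16*(-4))*2 = -64*2 = -128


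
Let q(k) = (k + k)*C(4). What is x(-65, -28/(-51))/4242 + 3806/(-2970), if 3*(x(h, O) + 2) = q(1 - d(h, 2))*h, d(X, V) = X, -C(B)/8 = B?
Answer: 276692/13635 ≈ 20.293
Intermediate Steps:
C(B) = -8*B
q(k) = -64*k (q(k) = (k + k)*(-8*4) = (2*k)*(-32) = -64*k)
x(h, O) = -2 + h*(-64 + 64*h)/3 (x(h, O) = -2 + ((-64*(1 - h))*h)/3 = -2 + ((-64 + 64*h)*h)/3 = -2 + (h*(-64 + 64*h))/3 = -2 + h*(-64 + 64*h)/3)
x(-65, -28/(-51))/4242 + 3806/(-2970) = (-2 + (64/3)*(-65)*(-1 - 65))/4242 + 3806/(-2970) = (-2 + (64/3)*(-65)*(-66))*(1/4242) + 3806*(-1/2970) = (-2 + 91520)*(1/4242) - 173/135 = 91518*(1/4242) - 173/135 = 2179/101 - 173/135 = 276692/13635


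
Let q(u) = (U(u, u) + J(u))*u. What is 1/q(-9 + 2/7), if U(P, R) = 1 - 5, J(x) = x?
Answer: 49/5429 ≈ 0.0090256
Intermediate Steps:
U(P, R) = -4
q(u) = u*(-4 + u) (q(u) = (-4 + u)*u = u*(-4 + u))
1/q(-9 + 2/7) = 1/((-9 + 2/7)*(-4 + (-9 + 2/7))) = 1/(-61*(-4 - 61/7)/7) = 1/(-61/7*(-89/7)) = 1/(5429/49) = 49/5429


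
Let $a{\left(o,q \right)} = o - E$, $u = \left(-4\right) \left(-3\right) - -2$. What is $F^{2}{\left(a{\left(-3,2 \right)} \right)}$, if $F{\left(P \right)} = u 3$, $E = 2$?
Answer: $1764$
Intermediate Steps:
$u = 14$ ($u = 12 + 2 = 14$)
$a{\left(o,q \right)} = -2 + o$ ($a{\left(o,q \right)} = o - 2 = -2 + o$)
$F{\left(P \right)} = 42$ ($F{\left(P \right)} = 14 \cdot 3 = 42$)
$F^{2}{\left(a{\left(-3,2 \right)} \right)} = 42^{2} = 1764$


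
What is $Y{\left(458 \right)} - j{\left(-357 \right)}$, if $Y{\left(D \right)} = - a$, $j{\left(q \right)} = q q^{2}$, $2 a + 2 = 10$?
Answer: $45499289$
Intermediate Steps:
$a = 4$ ($a = -1 + \frac{1}{2} \cdot 10 = -1 + 5 = 4$)
$j{\left(q \right)} = q^{3}$
$Y{\left(D \right)} = -4$ ($Y{\left(D \right)} = \left(-1\right) 4 = -4$)
$Y{\left(458 \right)} - j{\left(-357 \right)} = -4 - \left(-357\right)^{3} = -4 - -45499293 = -4 + 45499293 = 45499289$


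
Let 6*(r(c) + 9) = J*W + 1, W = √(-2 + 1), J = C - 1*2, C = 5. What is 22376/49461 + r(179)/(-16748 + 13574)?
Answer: 142916659/313978428 - I/6348 ≈ 0.45518 - 0.00015753*I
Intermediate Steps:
J = 3 (J = 5 - 1*2 = 5 - 2 = 3)
W = I (W = √(-1) = I ≈ 1.0*I)
r(c) = -53/6 + I/2 (r(c) = -9 + (3*I + 1)/6 = -9 + (1 + 3*I)/6 = -9 + (⅙ + I/2) = -53/6 + I/2)
22376/49461 + r(179)/(-16748 + 13574) = 22376/49461 + (-53/6 + I/2)/(-16748 + 13574) = 22376*(1/49461) + (-53/6 + I/2)/(-3174) = 22376/49461 + (-53/6 + I/2)*(-1/3174) = 22376/49461 + (53/19044 - I/6348) = 142916659/313978428 - I/6348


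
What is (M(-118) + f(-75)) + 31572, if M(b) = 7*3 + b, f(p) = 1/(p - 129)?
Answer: 6420899/204 ≈ 31475.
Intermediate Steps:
f(p) = 1/(-129 + p)
M(b) = 21 + b
(M(-118) + f(-75)) + 31572 = ((21 - 118) + 1/(-129 - 75)) + 31572 = (-97 + 1/(-204)) + 31572 = (-97 - 1/204) + 31572 = -19789/204 + 31572 = 6420899/204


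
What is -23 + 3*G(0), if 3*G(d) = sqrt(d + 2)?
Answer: -23 + sqrt(2) ≈ -21.586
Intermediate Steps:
G(d) = sqrt(2 + d)/3 (G(d) = sqrt(d + 2)/3 = sqrt(2 + d)/3)
-23 + 3*G(0) = -23 + 3*(sqrt(2 + 0)/3) = -23 + 3*(sqrt(2)/3) = -23 + sqrt(2)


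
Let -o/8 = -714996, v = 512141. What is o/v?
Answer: 5719968/512141 ≈ 11.169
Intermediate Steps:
o = 5719968 (o = -8*(-714996) = 5719968)
o/v = 5719968/512141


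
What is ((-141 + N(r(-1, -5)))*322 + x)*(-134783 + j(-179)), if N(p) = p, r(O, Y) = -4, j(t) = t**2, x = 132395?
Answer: -8805503110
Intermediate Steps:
((-141 + N(r(-1, -5)))*322 + x)*(-134783 + j(-179)) = ((-141 - 4)*322 + 132395)*(-134783 + (-179)**2) = (-145*322 + 132395)*(-134783 + 32041) = (-46690 + 132395)*(-102742) = 85705*(-102742) = -8805503110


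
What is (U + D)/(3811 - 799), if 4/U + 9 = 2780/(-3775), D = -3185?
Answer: -23415955/22141212 ≈ -1.0576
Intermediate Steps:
U = -3020/7351 (U = 4/(-9 + 2780/(-3775)) = 4/(-9 + 2780*(-1/3775)) = 4/(-9 - 556/755) = 4/(-7351/755) = 4*(-755/7351) = -3020/7351 ≈ -0.41083)
(U + D)/(3811 - 799) = (-3020/7351 - 3185)/(3811 - 799) = -23415955/7351/3012 = -23415955/7351*1/3012 = -23415955/22141212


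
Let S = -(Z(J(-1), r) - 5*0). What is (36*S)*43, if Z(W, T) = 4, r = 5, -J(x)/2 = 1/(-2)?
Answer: -6192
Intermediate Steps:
J(x) = 1 (J(x) = -2/(-2) = -2*(-½) = 1)
S = -4 (S = -(4 - 5*0) = -(4 + 0) = -1*4 = -4)
(36*S)*43 = (36*(-4))*43 = -144*43 = -6192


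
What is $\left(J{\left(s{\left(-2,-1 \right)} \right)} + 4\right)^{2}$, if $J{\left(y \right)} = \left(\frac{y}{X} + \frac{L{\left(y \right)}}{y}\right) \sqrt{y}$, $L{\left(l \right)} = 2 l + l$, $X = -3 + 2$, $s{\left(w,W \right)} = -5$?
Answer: $-304 + 64 i \sqrt{5} \approx -304.0 + 143.11 i$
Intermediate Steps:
$X = -1$
$L{\left(l \right)} = 3 l$
$J{\left(y \right)} = \sqrt{y} \left(3 - y\right)$ ($J{\left(y \right)} = \left(\frac{y}{-1} + \frac{3 y}{y}\right) \sqrt{y} = \left(y \left(-1\right) + 3\right) \sqrt{y} = \left(- y + 3\right) \sqrt{y} = \left(3 - y\right) \sqrt{y} = \sqrt{y} \left(3 - y\right)$)
$\left(J{\left(s{\left(-2,-1 \right)} \right)} + 4\right)^{2} = \left(\sqrt{-5} \left(3 - -5\right) + 4\right)^{2} = \left(i \sqrt{5} \left(3 + 5\right) + 4\right)^{2} = \left(i \sqrt{5} \cdot 8 + 4\right)^{2} = \left(8 i \sqrt{5} + 4\right)^{2} = \left(4 + 8 i \sqrt{5}\right)^{2}$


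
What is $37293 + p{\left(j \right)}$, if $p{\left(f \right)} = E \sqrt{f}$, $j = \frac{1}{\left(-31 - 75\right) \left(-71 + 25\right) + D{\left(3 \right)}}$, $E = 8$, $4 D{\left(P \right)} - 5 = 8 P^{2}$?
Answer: $37293 + \frac{16 \sqrt{19581}}{19581} \approx 37293.0$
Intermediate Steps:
$D{\left(P \right)} = \frac{5}{4} + 2 P^{2}$ ($D{\left(P \right)} = \frac{5}{4} + \frac{8 P^{2}}{4} = \frac{5}{4} + 2 P^{2}$)
$j = \frac{4}{19581}$ ($j = \frac{1}{\left(-31 - 75\right) \left(-71 + 25\right) + \left(\frac{5}{4} + 2 \cdot 3^{2}\right)} = \frac{1}{\left(-106\right) \left(-46\right) + \left(\frac{5}{4} + 2 \cdot 9\right)} = \frac{1}{4876 + \left(\frac{5}{4} + 18\right)} = \frac{1}{4876 + \frac{77}{4}} = \frac{1}{\frac{19581}{4}} = \frac{4}{19581} \approx 0.00020428$)
$p{\left(f \right)} = 8 \sqrt{f}$
$37293 + p{\left(j \right)} = 37293 + 8 \sqrt{\frac{4}{19581}} = 37293 + 8 \frac{2 \sqrt{19581}}{19581} = 37293 + \frac{16 \sqrt{19581}}{19581}$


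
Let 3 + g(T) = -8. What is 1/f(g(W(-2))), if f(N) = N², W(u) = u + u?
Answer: 1/121 ≈ 0.0082645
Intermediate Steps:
W(u) = 2*u
g(T) = -11 (g(T) = -3 - 8 = -11)
1/f(g(W(-2))) = 1/((-11)²) = 1/121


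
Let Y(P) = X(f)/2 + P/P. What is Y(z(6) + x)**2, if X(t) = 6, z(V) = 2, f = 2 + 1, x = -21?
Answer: 16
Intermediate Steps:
f = 3
Y(P) = 4 (Y(P) = 6/2 + P/P = 6*(1/2) + 1 = 3 + 1 = 4)
Y(z(6) + x)**2 = 4**2 = 16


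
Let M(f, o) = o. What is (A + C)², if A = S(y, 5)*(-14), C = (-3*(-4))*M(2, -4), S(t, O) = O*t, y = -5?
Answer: 91204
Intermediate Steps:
C = -48 (C = -3*(-4)*(-4) = 12*(-4) = -48)
A = 350 (A = (5*(-5))*(-14) = -25*(-14) = 350)
(A + C)² = (350 - 48)² = 302² = 91204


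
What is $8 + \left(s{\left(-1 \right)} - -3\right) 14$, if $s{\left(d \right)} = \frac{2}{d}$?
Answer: $22$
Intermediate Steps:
$8 + \left(s{\left(-1 \right)} - -3\right) 14 = 8 + \left(\frac{2}{-1} - -3\right) 14 = 8 + \left(2 \left(-1\right) + 3\right) 14 = 8 + \left(-2 + 3\right) 14 = 8 + 1 \cdot 14 = 8 + 14 = 22$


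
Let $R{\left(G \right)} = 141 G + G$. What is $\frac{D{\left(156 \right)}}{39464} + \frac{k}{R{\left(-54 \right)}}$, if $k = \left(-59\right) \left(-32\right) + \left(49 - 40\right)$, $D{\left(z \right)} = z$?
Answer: $- \frac{9208375}{37826244} \approx -0.24344$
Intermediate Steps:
$R{\left(G \right)} = 142 G$
$k = 1897$ ($k = 1888 + \left(49 - 40\right) = 1888 + 9 = 1897$)
$\frac{D{\left(156 \right)}}{39464} + \frac{k}{R{\left(-54 \right)}} = \frac{156}{39464} + \frac{1897}{142 \left(-54\right)} = 156 \cdot \frac{1}{39464} + \frac{1897}{-7668} = \frac{39}{9866} + 1897 \left(- \frac{1}{7668}\right) = \frac{39}{9866} - \frac{1897}{7668} = - \frac{9208375}{37826244}$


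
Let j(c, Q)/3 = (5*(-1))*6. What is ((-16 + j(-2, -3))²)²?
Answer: 126247696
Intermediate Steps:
j(c, Q) = -90 (j(c, Q) = 3*((5*(-1))*6) = 3*(-5*6) = 3*(-30) = -90)
((-16 + j(-2, -3))²)² = ((-16 - 90)²)² = ((-106)²)² = 11236² = 126247696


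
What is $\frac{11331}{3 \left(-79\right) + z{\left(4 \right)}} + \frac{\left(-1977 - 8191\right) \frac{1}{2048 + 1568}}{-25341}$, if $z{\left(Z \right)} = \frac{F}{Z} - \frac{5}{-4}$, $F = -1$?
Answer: $- \frac{16223308717}{337896894} \approx -48.013$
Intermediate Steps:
$z{\left(Z \right)} = \frac{5}{4} - \frac{1}{Z}$ ($z{\left(Z \right)} = - \frac{1}{Z} - \frac{5}{-4} = - \frac{1}{Z} - - \frac{5}{4} = - \frac{1}{Z} + \frac{5}{4} = \frac{5}{4} - \frac{1}{Z}$)
$\frac{11331}{3 \left(-79\right) + z{\left(4 \right)}} + \frac{\left(-1977 - 8191\right) \frac{1}{2048 + 1568}}{-25341} = \frac{11331}{3 \left(-79\right) + \left(\frac{5}{4} - \frac{1}{4}\right)} + \frac{\left(-1977 - 8191\right) \frac{1}{2048 + 1568}}{-25341} = \frac{11331}{-237 + \left(\frac{5}{4} - \frac{1}{4}\right)} + - \frac{10168}{3616} \left(- \frac{1}{25341}\right) = \frac{11331}{-237 + \left(\frac{5}{4} - \frac{1}{4}\right)} + \left(-10168\right) \frac{1}{3616} \left(- \frac{1}{25341}\right) = \frac{11331}{-237 + 1} - - \frac{1271}{11454132} = \frac{11331}{-236} + \frac{1271}{11454132} = 11331 \left(- \frac{1}{236}\right) + \frac{1271}{11454132} = - \frac{11331}{236} + \frac{1271}{11454132} = - \frac{16223308717}{337896894}$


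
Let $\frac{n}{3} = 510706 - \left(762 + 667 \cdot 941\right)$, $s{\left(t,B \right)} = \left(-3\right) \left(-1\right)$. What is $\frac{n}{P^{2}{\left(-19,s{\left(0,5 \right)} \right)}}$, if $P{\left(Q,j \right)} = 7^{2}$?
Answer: $- \frac{353109}{2401} \approx -147.07$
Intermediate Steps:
$s{\left(t,B \right)} = 3$
$P{\left(Q,j \right)} = 49$
$n = -353109$ ($n = 3 \left(510706 - \left(762 + 667 \cdot 941\right)\right) = 3 \left(510706 - \left(762 + 627647\right)\right) = 3 \left(510706 - 628409\right) = 3 \left(-117703\right) = -353109$)
$\frac{n}{P^{2}{\left(-19,s{\left(0,5 \right)} \right)}} = - \frac{353109}{49^{2}} = - \frac{353109}{2401}$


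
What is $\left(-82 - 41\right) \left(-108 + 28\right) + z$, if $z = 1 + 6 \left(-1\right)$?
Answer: $9835$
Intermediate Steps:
$z = -5$ ($z = 1 - 6 = -5$)
$\left(-82 - 41\right) \left(-108 + 28\right) + z = \left(-82 - 41\right) \left(-108 + 28\right) - 5 = \left(-123\right) \left(-80\right) - 5 = 9840 - 5 = 9835$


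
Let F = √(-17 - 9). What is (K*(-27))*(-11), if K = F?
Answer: 297*I*√26 ≈ 1514.4*I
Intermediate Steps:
F = I*√26 (F = √(-26) = I*√26 ≈ 5.099*I)
K = I*√26 ≈ 5.099*I
(K*(-27))*(-11) = ((I*√26)*(-27))*(-11) = -27*I*√26*(-11) = 297*I*√26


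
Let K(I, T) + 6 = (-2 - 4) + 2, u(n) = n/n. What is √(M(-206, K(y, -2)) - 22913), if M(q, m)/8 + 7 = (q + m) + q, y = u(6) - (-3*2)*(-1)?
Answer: I*√26345 ≈ 162.31*I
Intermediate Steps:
u(n) = 1
y = -5 (y = 1 - (-3*2)*(-1) = 1 - (-6)*(-1) = 1 - 1*6 = 1 - 6 = -5)
K(I, T) = -10 (K(I, T) = -6 + ((-2 - 4) + 2) = -6 + (-6 + 2) = -6 - 4 = -10)
M(q, m) = -56 + 8*m + 16*q (M(q, m) = -56 + 8*((q + m) + q) = -56 + 8*((m + q) + q) = -56 + 8*(m + 2*q) = -56 + (8*m + 16*q) = -56 + 8*m + 16*q)
√(M(-206, K(y, -2)) - 22913) = √((-56 + 8*(-10) + 16*(-206)) - 22913) = √((-56 - 80 - 3296) - 22913) = √(-3432 - 22913) = √(-26345) = I*√26345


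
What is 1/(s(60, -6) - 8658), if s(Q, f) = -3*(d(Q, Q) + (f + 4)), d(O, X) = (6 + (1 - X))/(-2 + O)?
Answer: -58/501657 ≈ -0.00011562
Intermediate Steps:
d(O, X) = (7 - X)/(-2 + O)
s(Q, f) = -12 - 3*f - 3*(7 - Q)/(-2 + Q) (s(Q, f) = -3*((7 - Q)/(-2 + Q) + (f + 4)) = -3*((7 - Q)/(-2 + Q) + (4 + f)) = -3*(4 + f + (7 - Q)/(-2 + Q)) = -12 - 3*f - 3*(7 - Q)/(-2 + Q))
1/(s(60, -6) - 8658) = 1/(3*(1 - 3*60 + 2*(-6) - 1*60*(-6))/(-2 + 60) - 8658) = 1/(3*(1 - 180 - 12 + 360)/58 - 8658) = 1/(3*(1/58)*169 - 8658) = 1/(507/58 - 8658) = 1/(-501657/58) = -58/501657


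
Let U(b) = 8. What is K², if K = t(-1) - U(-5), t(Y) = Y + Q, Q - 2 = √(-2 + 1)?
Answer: (7 - I)² ≈ 48.0 - 14.0*I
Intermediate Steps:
Q = 2 + I (Q = 2 + √(-2 + 1) = 2 + √(-1) = 2 + I ≈ 2.0 + 1.0*I)
t(Y) = 2 + I + Y (t(Y) = Y + (2 + I) = 2 + I + Y)
K = -7 + I (K = (2 + I - 1) - 1*8 = (1 + I) - 8 = -7 + I ≈ -7.0 + 1.0*I)
K² = (-7 + I)²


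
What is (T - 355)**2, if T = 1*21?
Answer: 111556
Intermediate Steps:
T = 21
(T - 355)**2 = (21 - 355)**2 = (-334)**2 = 111556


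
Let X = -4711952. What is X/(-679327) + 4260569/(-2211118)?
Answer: 7524362325273/1502072157586 ≈ 5.0093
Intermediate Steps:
X/(-679327) + 4260569/(-2211118) = -4711952/(-679327) + 4260569/(-2211118) = -4711952*(-1/679327) + 4260569*(-1/2211118) = 4711952/679327 - 4260569/2211118 = 7524362325273/1502072157586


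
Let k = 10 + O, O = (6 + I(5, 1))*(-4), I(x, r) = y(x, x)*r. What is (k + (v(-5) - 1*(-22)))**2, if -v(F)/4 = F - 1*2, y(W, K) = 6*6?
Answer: 11664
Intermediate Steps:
y(W, K) = 36
v(F) = 8 - 4*F (v(F) = -4*(F - 1*2) = -4*(F - 2) = -4*(-2 + F) = 8 - 4*F)
I(x, r) = 36*r
O = -168 (O = (6 + 36*1)*(-4) = (6 + 36)*(-4) = 42*(-4) = -168)
k = -158 (k = 10 - 168 = -158)
(k + (v(-5) - 1*(-22)))**2 = (-158 + ((8 - 4*(-5)) - 1*(-22)))**2 = (-158 + ((8 + 20) + 22))**2 = (-158 + (28 + 22))**2 = (-158 + 50)**2 = (-108)**2 = 11664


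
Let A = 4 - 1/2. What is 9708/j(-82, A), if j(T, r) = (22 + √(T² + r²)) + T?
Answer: 465984/2509 + 19416*√26945/12545 ≈ 439.78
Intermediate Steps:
A = 7/2 (A = 4 + (½)*(-1) = 4 - ½ = 7/2 ≈ 3.5000)
j(T, r) = 22 + T + √(T² + r²)
9708/j(-82, A) = 9708/(22 - 82 + √((-82)² + (7/2)²)) = 9708/(22 - 82 + √(6724 + 49/4)) = 9708/(22 - 82 + √(26945/4)) = 9708/(22 - 82 + √26945/2) = 9708/(-60 + √26945/2)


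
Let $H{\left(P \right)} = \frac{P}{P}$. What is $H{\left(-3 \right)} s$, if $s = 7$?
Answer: $7$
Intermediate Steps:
$H{\left(P \right)} = 1$
$H{\left(-3 \right)} s = 1 \cdot 7 = 7$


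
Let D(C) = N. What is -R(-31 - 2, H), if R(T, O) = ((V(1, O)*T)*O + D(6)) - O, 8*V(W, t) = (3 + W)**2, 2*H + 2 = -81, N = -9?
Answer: -5543/2 ≈ -2771.5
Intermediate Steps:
D(C) = -9
H = -83/2 (H = -1 + (1/2)*(-81) = -1 - 81/2 = -83/2 ≈ -41.500)
V(W, t) = (3 + W)**2/8
R(T, O) = -9 - O + 2*O*T (R(T, O) = ((((3 + 1)**2/8)*T)*O - 9) - O = ((((1/8)*4**2)*T)*O - 9) - O = ((((1/8)*16)*T)*O - 9) - O = ((2*T)*O - 9) - O = (2*O*T - 9) - O = (-9 + 2*O*T) - O = -9 - O + 2*O*T)
-R(-31 - 2, H) = -(-9 - 1*(-83/2) + 2*(-83/2)*(-31 - 2)) = -(-9 + 83/2 + 2*(-83/2)*(-33)) = -(-9 + 83/2 + 2739) = -1*5543/2 = -5543/2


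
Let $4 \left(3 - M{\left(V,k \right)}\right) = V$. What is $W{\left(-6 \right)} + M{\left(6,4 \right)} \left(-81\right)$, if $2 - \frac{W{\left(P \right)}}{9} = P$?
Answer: $- \frac{99}{2} \approx -49.5$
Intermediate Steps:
$W{\left(P \right)} = 18 - 9 P$
$M{\left(V,k \right)} = 3 - \frac{V}{4}$
$W{\left(-6 \right)} + M{\left(6,4 \right)} \left(-81\right) = \left(18 - -54\right) + \left(3 - \frac{3}{2}\right) \left(-81\right) = \left(18 + 54\right) + \left(3 - \frac{3}{2}\right) \left(-81\right) = 72 + \frac{3}{2} \left(-81\right) = 72 - \frac{243}{2} = - \frac{99}{2}$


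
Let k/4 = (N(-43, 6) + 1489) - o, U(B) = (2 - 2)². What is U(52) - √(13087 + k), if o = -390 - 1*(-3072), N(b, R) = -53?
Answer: -√8103 ≈ -90.017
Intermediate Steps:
U(B) = 0 (U(B) = 0² = 0)
o = 2682 (o = -390 + 3072 = 2682)
k = -4984 (k = 4*((-53 + 1489) - 1*2682) = 4*(1436 - 2682) = 4*(-1246) = -4984)
U(52) - √(13087 + k) = 0 - √(13087 - 4984) = 0 - √8103 = -√8103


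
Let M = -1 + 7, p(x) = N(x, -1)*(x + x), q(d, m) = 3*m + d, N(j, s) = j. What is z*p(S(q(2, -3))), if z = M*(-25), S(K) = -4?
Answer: -4800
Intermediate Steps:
q(d, m) = d + 3*m
p(x) = 2*x**2 (p(x) = x*(x + x) = x*(2*x) = 2*x**2)
M = 6
z = -150 (z = 6*(-25) = -150)
z*p(S(q(2, -3))) = -300*(-4)**2 = -300*16 = -150*32 = -4800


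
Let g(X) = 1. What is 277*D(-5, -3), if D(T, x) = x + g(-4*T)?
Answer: -554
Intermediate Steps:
D(T, x) = 1 + x (D(T, x) = x + 1 = 1 + x)
277*D(-5, -3) = 277*(1 - 3) = 277*(-2) = -554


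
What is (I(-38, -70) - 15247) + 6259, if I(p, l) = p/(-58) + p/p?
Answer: -260604/29 ≈ -8986.3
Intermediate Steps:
I(p, l) = 1 - p/58 (I(p, l) = p*(-1/58) + 1 = -p/58 + 1 = 1 - p/58)
(I(-38, -70) - 15247) + 6259 = ((1 - 1/58*(-38)) - 15247) + 6259 = ((1 + 19/29) - 15247) + 6259 = (48/29 - 15247) + 6259 = -442115/29 + 6259 = -260604/29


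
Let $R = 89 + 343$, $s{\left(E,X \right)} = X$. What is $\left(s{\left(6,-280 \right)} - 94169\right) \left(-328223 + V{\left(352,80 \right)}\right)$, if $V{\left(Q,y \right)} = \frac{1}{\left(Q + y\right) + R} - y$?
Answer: $\frac{8930272302053}{288} \approx 3.1008 \cdot 10^{10}$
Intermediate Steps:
$R = 432$
$V{\left(Q,y \right)} = \frac{1}{432 + Q + y} - y$ ($V{\left(Q,y \right)} = \frac{1}{\left(Q + y\right) + 432} - y = \frac{1}{432 + Q + y} - y$)
$\left(s{\left(6,-280 \right)} - 94169\right) \left(-328223 + V{\left(352,80 \right)}\right) = \left(-280 - 94169\right) \left(-328223 + \frac{1 - 80^{2} - 34560 - 352 \cdot 80}{432 + 352 + 80}\right) = - 94449 \left(-328223 + \frac{1 - 6400 - 34560 - 28160}{864}\right) = - 94449 \left(-328223 + \frac{1}{864} \left(-69119\right)\right) = - 94449 \left(-328223 - \frac{69119}{864}\right) = \left(-94449\right) \left(- \frac{283653791}{864}\right) = \frac{8930272302053}{288}$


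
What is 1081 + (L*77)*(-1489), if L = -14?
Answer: 1606223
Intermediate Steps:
1081 + (L*77)*(-1489) = 1081 - 14*77*(-1489) = 1081 - 1078*(-1489) = 1081 + 1605142 = 1606223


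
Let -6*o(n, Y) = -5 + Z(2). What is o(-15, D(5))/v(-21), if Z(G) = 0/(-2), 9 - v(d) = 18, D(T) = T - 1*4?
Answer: -5/54 ≈ -0.092593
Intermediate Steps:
D(T) = -4 + T (D(T) = T - 4 = -4 + T)
v(d) = -9 (v(d) = 9 - 1*18 = 9 - 18 = -9)
Z(G) = 0 (Z(G) = 0*(-½) = 0)
o(n, Y) = ⅚ (o(n, Y) = -(-5 + 0)/6 = -⅙*(-5) = ⅚)
o(-15, D(5))/v(-21) = (⅚)/(-9) = (⅚)*(-⅑) = -5/54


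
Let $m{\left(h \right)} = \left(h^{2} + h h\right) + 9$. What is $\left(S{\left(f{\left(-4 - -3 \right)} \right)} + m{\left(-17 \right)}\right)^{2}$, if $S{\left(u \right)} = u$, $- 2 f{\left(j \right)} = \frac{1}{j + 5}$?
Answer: $\frac{22043025}{64} \approx 3.4442 \cdot 10^{5}$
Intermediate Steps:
$m{\left(h \right)} = 9 + 2 h^{2}$ ($m{\left(h \right)} = \left(h^{2} + h^{2}\right) + 9 = 2 h^{2} + 9 = 9 + 2 h^{2}$)
$f{\left(j \right)} = - \frac{1}{2 \left(5 + j\right)}$ ($f{\left(j \right)} = - \frac{1}{2 \left(j + 5\right)} = - \frac{1}{2 \left(5 + j\right)}$)
$\left(S{\left(f{\left(-4 - -3 \right)} \right)} + m{\left(-17 \right)}\right)^{2} = \left(- \frac{1}{10 + 2 \left(-4 - -3\right)} + \left(9 + 2 \left(-17\right)^{2}\right)\right)^{2} = \left(- \frac{1}{10 + 2 \left(-4 + 3\right)} + \left(9 + 2 \cdot 289\right)\right)^{2} = \left(- \frac{1}{10 + 2 \left(-1\right)} + \left(9 + 578\right)\right)^{2} = \left(- \frac{1}{10 - 2} + 587\right)^{2} = \left(- \frac{1}{8} + 587\right)^{2} = \left(\frac{4695}{8}\right)^{2} = \frac{22043025}{64}$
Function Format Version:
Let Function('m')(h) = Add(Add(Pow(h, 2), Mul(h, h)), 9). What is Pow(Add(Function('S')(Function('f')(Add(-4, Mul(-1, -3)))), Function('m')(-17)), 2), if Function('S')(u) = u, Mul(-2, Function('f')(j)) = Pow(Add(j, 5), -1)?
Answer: Rational(22043025, 64) ≈ 3.4442e+5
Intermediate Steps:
Function('m')(h) = Add(9, Mul(2, Pow(h, 2))) (Function('m')(h) = Add(Add(Pow(h, 2), Pow(h, 2)), 9) = Add(Mul(2, Pow(h, 2)), 9) = Add(9, Mul(2, Pow(h, 2))))
Function('f')(j) = Mul(Rational(-1, 2), Pow(Add(5, j), -1)) (Function('f')(j) = Mul(Rational(-1, 2), Pow(Add(j, 5), -1)) = Mul(Rational(-1, 2), Pow(Add(5, j), -1)))
Pow(Add(Function('S')(Function('f')(Add(-4, Mul(-1, -3)))), Function('m')(-17)), 2) = Pow(Add(Mul(-1, Pow(Add(10, Mul(2, Add(-4, Mul(-1, -3)))), -1)), Add(9, Mul(2, Pow(-17, 2)))), 2) = Pow(Add(Mul(-1, Pow(Add(10, Mul(2, Add(-4, 3))), -1)), Add(9, Mul(2, 289))), 2) = Pow(Add(Mul(-1, Pow(Add(10, Mul(2, -1)), -1)), Add(9, 578)), 2) = Pow(Add(Mul(-1, Pow(Add(10, -2), -1)), 587), 2) = Pow(Add(Mul(-1, Pow(8, -1)), 587), 2) = Pow(Add(Mul(-1, Rational(1, 8)), 587), 2) = Pow(Add(Rational(-1, 8), 587), 2) = Pow(Rational(4695, 8), 2) = Rational(22043025, 64)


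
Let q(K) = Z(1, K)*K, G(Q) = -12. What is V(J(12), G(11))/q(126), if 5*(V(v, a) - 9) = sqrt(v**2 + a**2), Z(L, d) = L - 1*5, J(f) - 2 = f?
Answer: -1/56 - sqrt(85)/1260 ≈ -0.025174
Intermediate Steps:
J(f) = 2 + f
Z(L, d) = -5 + L (Z(L, d) = L - 5 = -5 + L)
q(K) = -4*K (q(K) = (-5 + 1)*K = -4*K)
V(v, a) = 9 + sqrt(a**2 + v**2)/5 (V(v, a) = 9 + sqrt(v**2 + a**2)/5 = 9 + sqrt(a**2 + v**2)/5)
V(J(12), G(11))/q(126) = (9 + sqrt((-12)**2 + (2 + 12)**2)/5)/((-4*126)) = (9 + sqrt(144 + 14**2)/5)/(-504) = (9 + sqrt(144 + 196)/5)*(-1/504) = (9 + sqrt(340)/5)*(-1/504) = (9 + (2*sqrt(85))/5)*(-1/504) = (9 + 2*sqrt(85)/5)*(-1/504) = -1/56 - sqrt(85)/1260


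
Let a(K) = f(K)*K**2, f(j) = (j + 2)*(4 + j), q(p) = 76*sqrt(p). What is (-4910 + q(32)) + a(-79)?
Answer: 36036865 + 304*sqrt(2) ≈ 3.6037e+7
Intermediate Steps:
f(j) = (2 + j)*(4 + j)
a(K) = K**2*(8 + K**2 + 6*K) (a(K) = (8 + K**2 + 6*K)*K**2 = K**2*(8 + K**2 + 6*K))
(-4910 + q(32)) + a(-79) = (-4910 + 76*sqrt(32)) + (-79)**2*(8 + (-79)**2 + 6*(-79)) = (-4910 + 76*(4*sqrt(2))) + 6241*(8 + 6241 - 474) = (-4910 + 304*sqrt(2)) + 6241*5775 = (-4910 + 304*sqrt(2)) + 36041775 = 36036865 + 304*sqrt(2)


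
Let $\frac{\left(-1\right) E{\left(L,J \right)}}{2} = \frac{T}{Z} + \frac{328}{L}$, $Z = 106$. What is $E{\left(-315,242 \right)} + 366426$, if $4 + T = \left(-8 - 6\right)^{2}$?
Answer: $\frac{6117456358}{16695} \approx 3.6642 \cdot 10^{5}$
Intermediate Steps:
$T = 192$ ($T = -4 + \left(-8 - 6\right)^{2} = -4 + \left(-14\right)^{2} = -4 + 196 = 192$)
$E{\left(L,J \right)} = - \frac{192}{53} - \frac{656}{L}$ ($E{\left(L,J \right)} = - 2 \left(\frac{192}{106} + \frac{328}{L}\right) = - 2 \left(192 \cdot \frac{1}{106} + \frac{328}{L}\right) = - 2 \left(\frac{96}{53} + \frac{328}{L}\right) = - \frac{192}{53} - \frac{656}{L}$)
$E{\left(-315,242 \right)} + 366426 = \left(- \frac{192}{53} - \frac{656}{-315}\right) + 366426 = \left(- \frac{192}{53} - - \frac{656}{315}\right) + 366426 = \left(- \frac{192}{53} + \frac{656}{315}\right) + 366426 = - \frac{25712}{16695} + 366426 = \frac{6117456358}{16695}$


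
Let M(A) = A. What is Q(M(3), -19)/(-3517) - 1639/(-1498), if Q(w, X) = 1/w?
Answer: 17291591/15805398 ≈ 1.0940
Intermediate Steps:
Q(M(3), -19)/(-3517) - 1639/(-1498) = 1/(3*(-3517)) - 1639/(-1498) = (1/3)*(-1/3517) - 1639*(-1/1498) = -1/10551 + 1639/1498 = 17291591/15805398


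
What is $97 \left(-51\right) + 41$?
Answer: $-4906$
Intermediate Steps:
$97 \left(-51\right) + 41 = -4947 + 41 = -4906$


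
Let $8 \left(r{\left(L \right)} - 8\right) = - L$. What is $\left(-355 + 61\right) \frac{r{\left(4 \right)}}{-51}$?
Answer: $\frac{735}{17} \approx 43.235$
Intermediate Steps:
$r{\left(L \right)} = 8 - \frac{L}{8}$ ($r{\left(L \right)} = 8 + \frac{\left(-1\right) L}{8} = 8 - \frac{L}{8}$)
$\left(-355 + 61\right) \frac{r{\left(4 \right)}}{-51} = \left(-355 + 61\right) \frac{8 - \frac{1}{2}}{-51} = - 294 \left(8 - \frac{1}{2}\right) \left(- \frac{1}{51}\right) = - 294 \cdot \frac{15}{2} \left(- \frac{1}{51}\right) = \left(-294\right) \left(- \frac{5}{34}\right) = \frac{735}{17}$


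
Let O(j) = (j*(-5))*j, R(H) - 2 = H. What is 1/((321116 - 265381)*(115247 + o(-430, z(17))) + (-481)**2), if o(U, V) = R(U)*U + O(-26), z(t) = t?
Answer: 1/16492608006 ≈ 6.0633e-11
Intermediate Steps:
R(H) = 2 + H
O(j) = -5*j**2 (O(j) = (-5*j)*j = -5*j**2)
o(U, V) = -3380 + U*(2 + U) (o(U, V) = (2 + U)*U - 5*(-26)**2 = U*(2 + U) - 5*676 = U*(2 + U) - 3380 = -3380 + U*(2 + U))
1/((321116 - 265381)*(115247 + o(-430, z(17))) + (-481)**2) = 1/((321116 - 265381)*(115247 + (-3380 - 430*(2 - 430))) + (-481)**2) = 1/(55735*(115247 + (-3380 - 430*(-428))) + 231361) = 1/(55735*(115247 + (-3380 + 184040)) + 231361) = 1/(55735*(115247 + 180660) + 231361) = 1/(55735*295907 + 231361) = 1/(16492376645 + 231361) = 1/16492608006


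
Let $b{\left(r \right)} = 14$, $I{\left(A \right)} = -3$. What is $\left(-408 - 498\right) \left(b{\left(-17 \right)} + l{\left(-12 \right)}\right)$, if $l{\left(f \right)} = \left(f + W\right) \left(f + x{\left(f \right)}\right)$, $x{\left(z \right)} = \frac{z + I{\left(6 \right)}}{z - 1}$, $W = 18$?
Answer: $\frac{601584}{13} \approx 46276.0$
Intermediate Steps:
$x{\left(z \right)} = \frac{-3 + z}{-1 + z}$ ($x{\left(z \right)} = \frac{z - 3}{z - 1} = \frac{-3 + z}{-1 + z}$)
$l{\left(f \right)} = \left(18 + f\right) \left(f + \frac{-3 + f}{-1 + f}\right)$ ($l{\left(f \right)} = \left(f + 18\right) \left(f + \frac{-3 + f}{-1 + f}\right) = \left(18 + f\right) \left(f + \frac{-3 + f}{-1 + f}\right)$)
$\left(-408 - 498\right) \left(b{\left(-17 \right)} + l{\left(-12 \right)}\right) = \left(-408 - 498\right) \left(14 + \frac{-54 + \left(-12\right)^{3} - -36 + 18 \left(-12\right)^{2}}{-1 - 12}\right) = - 906 \left(14 + \frac{-54 - 1728 + 36 + 18 \cdot 144}{-13}\right) = - 906 \left(14 - \frac{-54 - 1728 + 36 + 2592}{13}\right) = - 906 \left(14 - \frac{846}{13}\right) = \left(-906\right) \left(- \frac{664}{13}\right) = \frac{601584}{13}$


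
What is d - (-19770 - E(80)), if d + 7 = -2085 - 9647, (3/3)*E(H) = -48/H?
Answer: 40152/5 ≈ 8030.4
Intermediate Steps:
E(H) = -48/H
d = -11739 (d = -7 + (-2085 - 9647) = -7 - 11732 = -11739)
d - (-19770 - E(80)) = -11739 - (-19770 - (-48)/80) = -11739 - (-19770 - 1*(-3/5)) = -11739 - (-19770 + 3/5) = -11739 - 1*(-98847/5) = -11739 + 98847/5 = 40152/5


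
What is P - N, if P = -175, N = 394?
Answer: -569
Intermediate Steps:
P - N = -175 - 1*394 = -175 - 394 = -569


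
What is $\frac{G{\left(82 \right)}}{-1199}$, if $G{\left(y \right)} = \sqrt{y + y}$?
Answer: $- \frac{2 \sqrt{41}}{1199} \approx -0.010681$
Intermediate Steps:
$G{\left(y \right)} = \sqrt{2} \sqrt{y}$ ($G{\left(y \right)} = \sqrt{2 y} = \sqrt{2} \sqrt{y}$)
$\frac{G{\left(82 \right)}}{-1199} = \frac{\sqrt{2} \sqrt{82}}{-1199} = 2 \sqrt{41} \left(- \frac{1}{1199}\right) = - \frac{2 \sqrt{41}}{1199}$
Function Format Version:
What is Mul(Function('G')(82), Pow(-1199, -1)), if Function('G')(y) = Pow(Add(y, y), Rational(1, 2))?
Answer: Mul(Rational(-2, 1199), Pow(41, Rational(1, 2))) ≈ -0.010681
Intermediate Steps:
Function('G')(y) = Mul(Pow(2, Rational(1, 2)), Pow(y, Rational(1, 2))) (Function('G')(y) = Pow(Mul(2, y), Rational(1, 2)) = Mul(Pow(2, Rational(1, 2)), Pow(y, Rational(1, 2))))
Mul(Function('G')(82), Pow(-1199, -1)) = Mul(Mul(Pow(2, Rational(1, 2)), Pow(82, Rational(1, 2))), Pow(-1199, -1)) = Mul(Mul(2, Pow(41, Rational(1, 2))), Rational(-1, 1199)) = Mul(Rational(-2, 1199), Pow(41, Rational(1, 2)))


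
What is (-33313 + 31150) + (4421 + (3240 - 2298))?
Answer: 3200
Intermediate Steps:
(-33313 + 31150) + (4421 + (3240 - 2298)) = -2163 + (4421 + 942) = -2163 + 5363 = 3200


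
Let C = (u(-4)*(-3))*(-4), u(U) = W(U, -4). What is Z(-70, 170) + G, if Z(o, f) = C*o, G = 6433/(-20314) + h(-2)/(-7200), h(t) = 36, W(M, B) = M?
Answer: 974978649/290200 ≈ 3359.7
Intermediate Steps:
u(U) = U
G = -93351/290200 (G = 6433/(-20314) + 36/(-7200) = 6433*(-1/20314) + 36*(-1/7200) = -919/2902 - 1/200 = -93351/290200 ≈ -0.32168)
C = -48 (C = -4*(-3)*(-4) = 12*(-4) = -48)
Z(o, f) = -48*o
Z(-70, 170) + G = -48*(-70) - 93351/290200 = 3360 - 93351/290200 = 974978649/290200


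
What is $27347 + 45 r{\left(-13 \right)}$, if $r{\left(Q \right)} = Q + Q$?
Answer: $26177$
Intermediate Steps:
$r{\left(Q \right)} = 2 Q$
$27347 + 45 r{\left(-13 \right)} = 27347 + 45 \cdot 2 \left(-13\right) = 27347 + 45 \left(-26\right) = 27347 - 1170 = 26177$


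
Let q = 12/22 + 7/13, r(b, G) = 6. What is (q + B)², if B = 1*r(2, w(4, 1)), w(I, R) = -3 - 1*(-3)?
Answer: 1026169/20449 ≈ 50.182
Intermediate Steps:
w(I, R) = 0 (w(I, R) = -3 + 3 = 0)
q = 155/143 (q = 12*(1/22) + 7*(1/13) = 6/11 + 7/13 = 155/143 ≈ 1.0839)
B = 6 (B = 1*6 = 6)
(q + B)² = (155/143 + 6)² = (1013/143)² = 1026169/20449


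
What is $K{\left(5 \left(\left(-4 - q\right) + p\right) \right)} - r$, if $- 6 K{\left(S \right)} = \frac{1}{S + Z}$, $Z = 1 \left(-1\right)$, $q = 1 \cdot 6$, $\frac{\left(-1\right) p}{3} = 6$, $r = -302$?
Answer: $\frac{255493}{846} \approx 302.0$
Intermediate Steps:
$p = -18$ ($p = \left(-3\right) 6 = -18$)
$q = 6$
$Z = -1$
$K{\left(S \right)} = - \frac{1}{6 \left(-1 + S\right)}$ ($K{\left(S \right)} = - \frac{1}{6 \left(S - 1\right)} = - \frac{1}{6 \left(-1 + S\right)}$)
$K{\left(5 \left(\left(-4 - q\right) + p\right) \right)} - r = - \frac{1}{-6 + 6 \cdot 5 \left(\left(-4 - 6\right) - 18\right)} - -302 = - \frac{1}{-6 + 6 \cdot 5 \left(\left(-4 - 6\right) - 18\right)} + 302 = - \frac{1}{-6 + 6 \cdot 5 \left(-10 - 18\right)} + 302 = - \frac{1}{-6 + 6 \cdot 5 \left(-28\right)} + 302 = - \frac{1}{-6 + 6 \left(-140\right)} + 302 = - \frac{1}{-6 - 840} + 302 = - \frac{1}{-846} + 302 = \left(-1\right) \left(- \frac{1}{846}\right) + 302 = \frac{1}{846} + 302 = \frac{255493}{846}$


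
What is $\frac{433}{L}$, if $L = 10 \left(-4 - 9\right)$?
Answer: $- \frac{433}{130} \approx -3.3308$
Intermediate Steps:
$L = -130$ ($L = 10 \left(-4 - 9\right) = 10 \left(-13\right) = -130$)
$\frac{433}{L} = \frac{433}{-130} = 433 \left(- \frac{1}{130}\right) = - \frac{433}{130}$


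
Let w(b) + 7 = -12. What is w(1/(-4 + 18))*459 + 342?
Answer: -8379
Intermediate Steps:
w(b) = -19 (w(b) = -7 - 12 = -19)
w(1/(-4 + 18))*459 + 342 = -19*459 + 342 = -8721 + 342 = -8379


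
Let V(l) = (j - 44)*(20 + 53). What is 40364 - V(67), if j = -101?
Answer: 50949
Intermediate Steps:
V(l) = -10585 (V(l) = (-101 - 44)*(20 + 53) = -145*73 = -10585)
40364 - V(67) = 40364 - 1*(-10585) = 40364 + 10585 = 50949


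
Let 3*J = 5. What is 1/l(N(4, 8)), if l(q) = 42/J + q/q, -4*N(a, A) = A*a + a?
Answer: 5/131 ≈ 0.038168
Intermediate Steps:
N(a, A) = -a/4 - A*a/4 (N(a, A) = -(A*a + a)/4 = -(a + A*a)/4 = -a/4 - A*a/4)
J = 5/3 (J = (⅓)*5 = 5/3 ≈ 1.6667)
l(q) = 131/5 (l(q) = 42/(5/3) + q/q = 42*(⅗) + 1 = 126/5 + 1 = 131/5)
1/l(N(4, 8)) = 1/(131/5) = 5/131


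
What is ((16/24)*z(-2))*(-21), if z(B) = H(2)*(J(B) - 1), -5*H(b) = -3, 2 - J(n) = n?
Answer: -126/5 ≈ -25.200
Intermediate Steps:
J(n) = 2 - n
H(b) = 3/5 (H(b) = -1/5*(-3) = 3/5)
z(B) = 3/5 - 3*B/5 (z(B) = 3*((2 - B) - 1)/5 = 3*(1 - B)/5 = 3/5 - 3*B/5)
((16/24)*z(-2))*(-21) = ((16/24)*(3/5 - 3/5*(-2)))*(-21) = ((16*(1/24))*(3/5 + 6/5))*(-21) = ((2/3)*(9/5))*(-21) = (6/5)*(-21) = -126/5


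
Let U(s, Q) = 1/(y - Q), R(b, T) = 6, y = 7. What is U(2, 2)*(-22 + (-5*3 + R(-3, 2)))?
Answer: -31/5 ≈ -6.2000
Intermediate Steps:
U(s, Q) = 1/(7 - Q)
U(2, 2)*(-22 + (-5*3 + R(-3, 2))) = (-1/(-7 + 2))*(-22 + (-5*3 + 6)) = (-1/(-5))*(-22 + (-15 + 6)) = (-1*(-⅕))*(-22 - 9) = (⅕)*(-31) = -31/5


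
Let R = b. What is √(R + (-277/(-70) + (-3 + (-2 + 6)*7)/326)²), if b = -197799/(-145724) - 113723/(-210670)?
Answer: √1393313299686861439677371039/8757082316570 ≈ 4.2625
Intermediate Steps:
b = 29121242891/15349837540 (b = -197799*(-1/145724) - 113723*(-1/210670) = 197799/145724 + 113723/210670 = 29121242891/15349837540 ≈ 1.8972)
R = 29121242891/15349837540 ≈ 1.8972
√(R + (-277/(-70) + (-3 + (-2 + 6)*7)/326)²) = √(29121242891/15349837540 + (-277/(-70) + (-3 + (-2 + 6)*7)/326)²) = √(29121242891/15349837540 + (-277*(-1/70) + (-3 + 4*7)*(1/326))²) = √(29121242891/15349837540 + (277/70 + (-3 + 28)*(1/326))²) = √(29121242891/15349837540 + (277/70 + 25*(1/326))²) = √(29121242891/15349837540 + (277/70 + 25/326)²) = √(29121242891/15349837540 + (23013/5705)²) = √(29121242891/15349837540 + 529598169/32547025) = √(1815411135207182707/99918309232063700) = √1393313299686861439677371039/8757082316570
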